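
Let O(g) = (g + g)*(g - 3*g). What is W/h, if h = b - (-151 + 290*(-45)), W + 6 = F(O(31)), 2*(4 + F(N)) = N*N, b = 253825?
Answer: 3694079/133513 ≈ 27.668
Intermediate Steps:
O(g) = -4*g² (O(g) = (2*g)*(-2*g) = -4*g²)
F(N) = -4 + N²/2 (F(N) = -4 + (N*N)/2 = -4 + N²/2)
W = 7388158 (W = -6 + (-4 + (-4*31²)²/2) = -6 + (-4 + (-4*961)²/2) = -6 + (-4 + (½)*(-3844)²) = -6 + (-4 + (½)*14776336) = -6 + (-4 + 7388168) = -6 + 7388164 = 7388158)
h = 267026 (h = 253825 - (-151 + 290*(-45)) = 253825 - (-151 - 13050) = 253825 - 1*(-13201) = 253825 + 13201 = 267026)
W/h = 7388158/267026 = 7388158*(1/267026) = 3694079/133513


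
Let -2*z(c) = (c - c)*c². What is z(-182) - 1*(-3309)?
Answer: 3309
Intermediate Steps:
z(c) = 0 (z(c) = -(c - c)*c²/2 = -0*c² = -½*0 = 0)
z(-182) - 1*(-3309) = 0 - 1*(-3309) = 0 + 3309 = 3309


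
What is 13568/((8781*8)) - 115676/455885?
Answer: -242569996/4003126185 ≈ -0.060595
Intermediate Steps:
13568/((8781*8)) - 115676/455885 = 13568/70248 - 115676*1/455885 = 13568*(1/70248) - 115676/455885 = 1696/8781 - 115676/455885 = -242569996/4003126185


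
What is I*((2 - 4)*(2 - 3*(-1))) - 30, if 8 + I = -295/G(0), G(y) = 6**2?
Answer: 2375/18 ≈ 131.94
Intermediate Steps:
G(y) = 36
I = -583/36 (I = -8 - 295/36 = -583/36 ≈ -16.194)
I*((2 - 4)*(2 - 3*(-1))) - 30 = -583*(2 - 4)*(2 - 3*(-1))/36 - 30 = -(-583)*(2 + 3)/18 - 30 = -(-583)*5/18 - 30 = -583/36*(-10) - 30 = 2915/18 - 30 = 2375/18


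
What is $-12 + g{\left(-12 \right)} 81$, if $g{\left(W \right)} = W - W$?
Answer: $-12$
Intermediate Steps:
$g{\left(W \right)} = 0$
$-12 + g{\left(-12 \right)} 81 = -12 + 0 \cdot 81 = -12 + 0 = -12$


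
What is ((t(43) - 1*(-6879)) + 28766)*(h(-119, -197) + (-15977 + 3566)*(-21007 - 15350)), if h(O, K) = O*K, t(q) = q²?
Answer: 16919173873980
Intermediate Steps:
h(O, K) = K*O
((t(43) - 1*(-6879)) + 28766)*(h(-119, -197) + (-15977 + 3566)*(-21007 - 15350)) = ((43² - 1*(-6879)) + 28766)*(-197*(-119) + (-15977 + 3566)*(-21007 - 15350)) = ((1849 + 6879) + 28766)*(23443 - 12411*(-36357)) = (8728 + 28766)*(23443 + 451226727) = 37494*451250170 = 16919173873980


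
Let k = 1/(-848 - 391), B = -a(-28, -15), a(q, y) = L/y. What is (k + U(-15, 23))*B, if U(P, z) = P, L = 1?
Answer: -18586/18585 ≈ -1.0001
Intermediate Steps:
a(q, y) = 1/y
B = 1/15 (B = -1/(-15) = -1*(-1/15) = 1/15 ≈ 0.066667)
k = -1/1239 (k = 1/(-1239) = -1/1239 ≈ -0.00080710)
(k + U(-15, 23))*B = (-1/1239 - 15)*(1/15) = -18586/1239*1/15 = -18586/18585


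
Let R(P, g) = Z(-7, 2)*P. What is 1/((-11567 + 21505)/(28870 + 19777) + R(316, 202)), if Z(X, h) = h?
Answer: 48647/30754842 ≈ 0.0015818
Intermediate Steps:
R(P, g) = 2*P
1/((-11567 + 21505)/(28870 + 19777) + R(316, 202)) = 1/((-11567 + 21505)/(28870 + 19777) + 2*316) = 1/(9938/48647 + 632) = 1/(30754842/48647) = 48647/30754842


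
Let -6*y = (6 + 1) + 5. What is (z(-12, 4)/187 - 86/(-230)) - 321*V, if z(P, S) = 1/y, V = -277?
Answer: 3824336137/43010 ≈ 88917.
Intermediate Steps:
y = -2 (y = -((6 + 1) + 5)/6 = -(7 + 5)/6 = -1/6*12 = -2)
z(P, S) = -1/2 (z(P, S) = 1/(-2) = -1/2)
(z(-12, 4)/187 - 86/(-230)) - 321*V = (-1/2/187 - 86/(-230)) - 321*(-277) = (-1/2*1/187 - 86*(-1/230)) + 88917 = (-1/374 + 43/115) + 88917 = 15967/43010 + 88917 = 3824336137/43010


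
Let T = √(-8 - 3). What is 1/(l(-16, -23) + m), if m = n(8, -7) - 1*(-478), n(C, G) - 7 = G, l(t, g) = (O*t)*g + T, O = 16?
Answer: 6366/40525967 - I*√11/40525967 ≈ 0.00015708 - 8.184e-8*I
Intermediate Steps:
T = I*√11 (T = √(-11) = I*√11 ≈ 3.3166*I)
l(t, g) = I*√11 + 16*g*t (l(t, g) = (16*t)*g + I*√11 = 16*g*t + I*√11 = I*√11 + 16*g*t)
n(C, G) = 7 + G
m = 478 (m = (7 - 7) - 1*(-478) = 0 + 478 = 478)
1/(l(-16, -23) + m) = 1/((I*√11 + 16*(-23)*(-16)) + 478) = 1/((I*√11 + 5888) + 478) = 1/((5888 + I*√11) + 478) = 1/(6366 + I*√11)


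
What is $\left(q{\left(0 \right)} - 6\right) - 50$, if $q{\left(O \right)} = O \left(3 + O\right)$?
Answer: $-56$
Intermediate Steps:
$\left(q{\left(0 \right)} - 6\right) - 50 = \left(0 \left(3 + 0\right) - 6\right) - 50 = \left(0 \cdot 3 - 6\right) - 50 = \left(0 - 6\right) - 50 = -6 - 50 = -56$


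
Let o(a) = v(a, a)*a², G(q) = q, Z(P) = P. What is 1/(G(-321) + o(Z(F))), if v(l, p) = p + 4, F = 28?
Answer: 1/24767 ≈ 4.0376e-5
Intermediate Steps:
v(l, p) = 4 + p
o(a) = a²*(4 + a) (o(a) = (4 + a)*a² = a²*(4 + a))
1/(G(-321) + o(Z(F))) = 1/(-321 + 28²*(4 + 28)) = 1/(-321 + 784*32) = 1/(-321 + 25088) = 1/24767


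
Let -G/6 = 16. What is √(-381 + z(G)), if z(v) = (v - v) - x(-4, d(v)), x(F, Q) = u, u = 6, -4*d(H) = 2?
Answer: 3*I*√43 ≈ 19.672*I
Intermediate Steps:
G = -96 (G = -6*16 = -96)
d(H) = -½ (d(H) = -¼*2 = -½)
x(F, Q) = 6
z(v) = -6 (z(v) = (v - v) - 1*6 = 0 - 6 = -6)
√(-381 + z(G)) = √(-381 - 6) = √(-387) = 3*I*√43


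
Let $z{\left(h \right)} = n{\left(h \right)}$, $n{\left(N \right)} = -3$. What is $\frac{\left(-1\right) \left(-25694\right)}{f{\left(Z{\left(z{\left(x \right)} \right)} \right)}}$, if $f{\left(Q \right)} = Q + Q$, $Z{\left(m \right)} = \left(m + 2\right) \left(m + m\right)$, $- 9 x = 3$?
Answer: $\frac{12847}{6} \approx 2141.2$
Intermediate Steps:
$x = - \frac{1}{3}$ ($x = \left(- \frac{1}{9}\right) 3 = - \frac{1}{3} \approx -0.33333$)
$z{\left(h \right)} = -3$
$Z{\left(m \right)} = 2 m \left(2 + m\right)$ ($Z{\left(m \right)} = \left(2 + m\right) 2 m = 2 m \left(2 + m\right)$)
$f{\left(Q \right)} = 2 Q$
$\frac{\left(-1\right) \left(-25694\right)}{f{\left(Z{\left(z{\left(x \right)} \right)} \right)}} = \frac{\left(-1\right) \left(-25694\right)}{2 \cdot 2 \left(-3\right) \left(2 - 3\right)} = \frac{25694}{2 \cdot 2 \left(-3\right) \left(-1\right)} = \frac{25694}{2 \cdot 6} = \frac{25694}{12} = 25694 \cdot \frac{1}{12} = \frac{12847}{6}$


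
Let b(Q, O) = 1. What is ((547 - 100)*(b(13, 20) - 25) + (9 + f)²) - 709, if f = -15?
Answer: -11401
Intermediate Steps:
((547 - 100)*(b(13, 20) - 25) + (9 + f)²) - 709 = ((547 - 100)*(1 - 25) + (9 - 15)²) - 709 = (447*(-24) + (-6)²) - 709 = (-10728 + 36) - 709 = -10692 - 709 = -11401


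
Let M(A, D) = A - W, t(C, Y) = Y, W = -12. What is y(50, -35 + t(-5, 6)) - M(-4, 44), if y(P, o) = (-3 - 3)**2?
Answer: 28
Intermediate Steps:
M(A, D) = 12 + A (M(A, D) = A - 1*(-12) = A + 12 = 12 + A)
y(P, o) = 36 (y(P, o) = (-6)**2 = 36)
y(50, -35 + t(-5, 6)) - M(-4, 44) = 36 - (12 - 4) = 36 - 1*8 = 36 - 8 = 28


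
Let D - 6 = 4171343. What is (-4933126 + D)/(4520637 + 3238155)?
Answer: -761777/7758792 ≈ -0.098182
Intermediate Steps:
D = 4171349 (D = 6 + 4171343 = 4171349)
(-4933126 + D)/(4520637 + 3238155) = (-4933126 + 4171349)/(4520637 + 3238155) = -761777/7758792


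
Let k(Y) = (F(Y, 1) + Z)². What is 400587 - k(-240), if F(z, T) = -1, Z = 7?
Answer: 400551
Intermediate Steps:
k(Y) = 36 (k(Y) = (-1 + 7)² = 6² = 36)
400587 - k(-240) = 400587 - 1*36 = 400587 - 36 = 400551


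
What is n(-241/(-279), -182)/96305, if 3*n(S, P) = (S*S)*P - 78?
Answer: -302588/408898773 ≈ -0.00074001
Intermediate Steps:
n(S, P) = -26 + P*S²/3 (n(S, P) = ((S*S)*P - 78)/3 = (S²*P - 78)/3 = (P*S² - 78)/3 = (-78 + P*S²)/3 = -26 + P*S²/3)
n(-241/(-279), -182)/96305 = (-26 + (⅓)*(-182)*(-241/(-279))²)/96305 = (-26 + (⅓)*(-182)*(-241*(-1/279))²)*(1/96305) = (-26 + (⅓)*(-182)*(241/279)²)*(1/96305) = (-26 + (⅓)*(-182)*(58081/77841))*(1/96305) = (-26 - 10570742/233523)*(1/96305) = -16642340/233523*1/96305 = -302588/408898773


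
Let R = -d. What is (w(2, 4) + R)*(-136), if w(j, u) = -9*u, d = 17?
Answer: 7208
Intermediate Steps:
R = -17 (R = -1*17 = -17)
(w(2, 4) + R)*(-136) = (-9*4 - 17)*(-136) = (-36 - 17)*(-136) = -53*(-136) = 7208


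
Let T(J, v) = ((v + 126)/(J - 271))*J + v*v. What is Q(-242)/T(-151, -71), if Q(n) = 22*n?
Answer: -2246728/2135607 ≈ -1.0520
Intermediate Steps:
T(J, v) = v² + J*(126 + v)/(-271 + J) (T(J, v) = ((126 + v)/(-271 + J))*J + v² = J*(126 + v)/(-271 + J) + v² = v² + J*(126 + v)/(-271 + J))
Q(-242)/T(-151, -71) = (22*(-242))/(((-271*(-71)² + 126*(-151) - 151*(-71) - 151*(-71)²)/(-271 - 151))) = -5324*(-422/(-271*5041 - 19026 + 10721 - 151*5041)) = -5324*(-422/(-1366111 - 19026 + 10721 - 761191)) = -5324/((-1/422*(-2135607))) = -5324/2135607/422 = -5324*422/2135607 = -2246728/2135607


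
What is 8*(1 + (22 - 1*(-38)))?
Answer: 488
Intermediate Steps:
8*(1 + (22 - 1*(-38))) = 8*(1 + (22 + 38)) = 8*(1 + 60) = 8*61 = 488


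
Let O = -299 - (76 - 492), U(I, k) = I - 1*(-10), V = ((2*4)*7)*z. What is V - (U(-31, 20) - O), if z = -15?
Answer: -702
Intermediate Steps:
V = -840 (V = ((2*4)*7)*(-15) = (8*7)*(-15) = 56*(-15) = -840)
U(I, k) = 10 + I (U(I, k) = I + 10 = 10 + I)
O = 117 (O = -299 - 1*(-416) = -299 + 416 = 117)
V - (U(-31, 20) - O) = -840 - ((10 - 31) - 1*117) = -840 - (-21 - 117) = -840 - 1*(-138) = -840 + 138 = -702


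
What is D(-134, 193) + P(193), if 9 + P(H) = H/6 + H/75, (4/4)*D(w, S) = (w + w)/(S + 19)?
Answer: 64861/2650 ≈ 24.476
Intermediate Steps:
D(w, S) = 2*w/(19 + S) (D(w, S) = (w + w)/(S + 19) = (2*w)/(19 + S) = 2*w/(19 + S))
P(H) = -9 + 9*H/50 (P(H) = -9 + (H/6 + H/75) = -9 + 9*H/50)
D(-134, 193) + P(193) = 2*(-134)/(19 + 193) + (-9 + (9/50)*193) = 2*(-134)/212 + (-9 + 1737/50) = 2*(-134)*(1/212) + 1287/50 = -67/53 + 1287/50 = 64861/2650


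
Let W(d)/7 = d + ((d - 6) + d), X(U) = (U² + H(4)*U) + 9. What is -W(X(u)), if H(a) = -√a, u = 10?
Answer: -1827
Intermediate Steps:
X(U) = 9 + U² - 2*U (X(U) = (U² + (-√4)*U) + 9 = (U² + (-1*2)*U) + 9 = (U² - 2*U) + 9 = 9 + U² - 2*U)
W(d) = -42 + 21*d (W(d) = 7*(d + ((d - 6) + d)) = 7*(d + ((-6 + d) + d)) = 7*(d + (-6 + 2*d)) = 7*(-6 + 3*d) = -42 + 21*d)
-W(X(u)) = -(-42 + 21*(9 + 10² - 2*10)) = -(-42 + 21*(9 + 100 - 20)) = -(-42 + 21*89) = -(-42 + 1869) = -1*1827 = -1827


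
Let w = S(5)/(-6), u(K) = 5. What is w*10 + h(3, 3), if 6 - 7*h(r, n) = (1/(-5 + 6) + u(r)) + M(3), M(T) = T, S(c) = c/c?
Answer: -44/21 ≈ -2.0952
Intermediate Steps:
S(c) = 1
w = -⅙ (w = 1/(-6) = 1*(-⅙) = -⅙ ≈ -0.16667)
h(r, n) = -3/7 (h(r, n) = 6/7 - ((1/(-5 + 6) + 5) + 3)/7 = 6/7 - ((1/1 + 5) + 3)/7 = 6/7 - ((1 + 5) + 3)/7 = 6/7 - (6 + 3)/7 = 6/7 - ⅐*9 = 6/7 - 9/7 = -3/7)
w*10 + h(3, 3) = -⅙*10 - 3/7 = -5/3 - 3/7 = -44/21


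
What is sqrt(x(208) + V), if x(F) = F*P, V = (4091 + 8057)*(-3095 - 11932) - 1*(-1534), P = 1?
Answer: I*sqrt(182546254) ≈ 13511.0*I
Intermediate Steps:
V = -182546462 (V = 12148*(-15027) + 1534 = -182547996 + 1534 = -182546462)
x(F) = F (x(F) = F*1 = F)
sqrt(x(208) + V) = sqrt(208 - 182546462) = sqrt(-182546254) = I*sqrt(182546254)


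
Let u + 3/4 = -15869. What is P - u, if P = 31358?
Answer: 188911/4 ≈ 47228.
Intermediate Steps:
u = -63479/4 (u = -3/4 - 15869 = -63479/4 ≈ -15870.)
P - u = 31358 - 1*(-63479/4) = 31358 + 63479/4 = 188911/4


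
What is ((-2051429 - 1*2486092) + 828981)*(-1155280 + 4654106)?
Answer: -12975536174040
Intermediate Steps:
((-2051429 - 1*2486092) + 828981)*(-1155280 + 4654106) = ((-2051429 - 2486092) + 828981)*3498826 = (-4537521 + 828981)*3498826 = -3708540*3498826 = -12975536174040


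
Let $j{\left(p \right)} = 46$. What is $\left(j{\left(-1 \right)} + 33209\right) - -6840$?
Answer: $40095$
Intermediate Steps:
$\left(j{\left(-1 \right)} + 33209\right) - -6840 = \left(46 + 33209\right) - -6840 = 33255 + 6840 = 40095$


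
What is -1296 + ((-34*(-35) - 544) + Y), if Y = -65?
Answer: -715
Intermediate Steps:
-1296 + ((-34*(-35) - 544) + Y) = -1296 + ((-34*(-35) - 544) - 65) = -1296 + ((1190 - 544) - 65) = -1296 + (646 - 65) = -1296 + 581 = -715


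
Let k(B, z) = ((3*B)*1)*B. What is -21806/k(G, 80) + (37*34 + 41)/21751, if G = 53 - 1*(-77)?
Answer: -204221503/551387850 ≈ -0.37038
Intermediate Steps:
G = 130 (G = 53 + 77 = 130)
k(B, z) = 3*B**2 (k(B, z) = (3*B)*B = 3*B**2)
-21806/k(G, 80) + (37*34 + 41)/21751 = -21806/(3*130**2) + (37*34 + 41)/21751 = -21806/(3*16900) + (1258 + 41)*(1/21751) = -21806/50700 + 1299*(1/21751) = -21806*1/50700 + 1299/21751 = -10903/25350 + 1299/21751 = -204221503/551387850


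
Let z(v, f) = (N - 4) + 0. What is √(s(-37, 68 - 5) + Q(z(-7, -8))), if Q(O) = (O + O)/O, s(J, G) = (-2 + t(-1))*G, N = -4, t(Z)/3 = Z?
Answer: I*√313 ≈ 17.692*I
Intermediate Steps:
t(Z) = 3*Z
s(J, G) = -5*G (s(J, G) = (-2 + 3*(-1))*G = (-2 - 3)*G = -5*G)
z(v, f) = -8 (z(v, f) = (-4 - 4) + 0 = -8 + 0 = -8)
Q(O) = 2 (Q(O) = (2*O)/O = 2)
√(s(-37, 68 - 5) + Q(z(-7, -8))) = √(-5*(68 - 5) + 2) = √(-5*63 + 2) = √(-315 + 2) = √(-313) = I*√313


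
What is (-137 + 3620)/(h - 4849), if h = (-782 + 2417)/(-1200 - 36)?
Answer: -159444/222037 ≈ -0.71810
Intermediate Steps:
h = -545/412 (h = 1635/(-1236) = 1635*(-1/1236) = -545/412 ≈ -1.3228)
(-137 + 3620)/(h - 4849) = (-137 + 3620)/(-545/412 - 4849) = 3483/(-1998333/412) = 3483*(-412/1998333) = -159444/222037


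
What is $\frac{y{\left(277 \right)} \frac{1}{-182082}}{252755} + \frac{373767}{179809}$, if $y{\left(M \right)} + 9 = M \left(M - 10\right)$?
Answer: $\frac{573384745859914}{275839807861373} \approx 2.0787$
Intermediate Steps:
$y{\left(M \right)} = -9 + M \left(-10 + M\right)$ ($y{\left(M \right)} = -9 + M \left(M - 10\right) = -9 + M \left(-10 + M\right)$)
$\frac{y{\left(277 \right)} \frac{1}{-182082}}{252755} + \frac{373767}{179809} = \frac{\left(-9 + 277^{2} - 2770\right) \frac{1}{-182082}}{252755} + \frac{373767}{179809} = \left(-9 + 76729 - 2770\right) \left(- \frac{1}{182082}\right) \frac{1}{252755} + 373767 \cdot \frac{1}{179809} = 73950 \left(- \frac{1}{182082}\right) \frac{1}{252755} + \frac{373767}{179809} = \left(- \frac{12325}{30347}\right) \frac{1}{252755} + \frac{373767}{179809} = - \frac{2465}{1534071197} + \frac{373767}{179809} = \frac{573384745859914}{275839807861373}$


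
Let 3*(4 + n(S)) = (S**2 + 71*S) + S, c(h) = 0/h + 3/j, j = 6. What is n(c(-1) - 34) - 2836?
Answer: -39239/12 ≈ -3269.9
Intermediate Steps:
c(h) = 1/2 (c(h) = 0/h + 3/6 = 0 + 3*(1/6) = 0 + 1/2 = 1/2)
n(S) = -4 + 24*S + S**2/3 (n(S) = -4 + ((S**2 + 71*S) + S)/3 = -4 + (S**2 + 72*S)/3 = -4 + (24*S + S**2/3) = -4 + 24*S + S**2/3)
n(c(-1) - 34) - 2836 = (-4 + 24*(1/2 - 34) + (1/2 - 34)**2/3) - 2836 = (-4 + 24*(-67/2) + (-67/2)**2/3) - 2836 = (-4 - 804 + (1/3)*(4489/4)) - 2836 = (-4 - 804 + 4489/12) - 2836 = -5207/12 - 2836 = -39239/12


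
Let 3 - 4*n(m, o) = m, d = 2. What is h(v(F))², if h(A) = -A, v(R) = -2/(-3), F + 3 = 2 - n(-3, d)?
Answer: 4/9 ≈ 0.44444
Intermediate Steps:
n(m, o) = ¾ - m/4
F = -5/2 (F = -3 + (2 - (¾ - ¼*(-3))) = -3 + (2 - (¾ + ¾)) = -3 + (2 - 1*3/2) = -3 + (2 - 3/2) = -3 + ½ = -5/2 ≈ -2.5000)
v(R) = ⅔ (v(R) = -2*(-⅓) = ⅔)
h(v(F))² = (-1*⅔)² = (-⅔)² = 4/9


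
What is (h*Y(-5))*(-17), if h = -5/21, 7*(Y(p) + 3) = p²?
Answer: 340/147 ≈ 2.3129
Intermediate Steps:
Y(p) = -3 + p²/7
h = -5/21 (h = -5*1/21 = -5/21 ≈ -0.23810)
(h*Y(-5))*(-17) = -5*(-3 + (⅐)*(-5)²)/21*(-17) = -5*(-3 + (⅐)*25)/21*(-17) = -5*(-3 + 25/7)/21*(-17) = -5/21*4/7*(-17) = -20/147*(-17) = 340/147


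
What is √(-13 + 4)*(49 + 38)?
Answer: 261*I ≈ 261.0*I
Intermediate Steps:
√(-13 + 4)*(49 + 38) = √(-9)*87 = (3*I)*87 = 261*I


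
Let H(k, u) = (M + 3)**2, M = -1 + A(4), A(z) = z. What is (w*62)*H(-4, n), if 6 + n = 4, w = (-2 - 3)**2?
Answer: 55800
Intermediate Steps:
w = 25 (w = (-5)**2 = 25)
M = 3 (M = -1 + 4 = 3)
n = -2 (n = -6 + 4 = -2)
H(k, u) = 36 (H(k, u) = (3 + 3)**2 = 6**2 = 36)
(w*62)*H(-4, n) = (25*62)*36 = 1550*36 = 55800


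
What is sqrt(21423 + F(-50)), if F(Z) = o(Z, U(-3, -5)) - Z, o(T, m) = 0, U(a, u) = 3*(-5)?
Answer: sqrt(21473) ≈ 146.54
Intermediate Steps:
U(a, u) = -15
F(Z) = -Z (F(Z) = 0 - Z = -Z)
sqrt(21423 + F(-50)) = sqrt(21423 - 1*(-50)) = sqrt(21423 + 50) = sqrt(21473)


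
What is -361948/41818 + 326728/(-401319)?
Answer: -79459860458/8391178971 ≈ -9.4695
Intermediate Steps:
-361948/41818 + 326728/(-401319) = -361948*1/41818 + 326728*(-1/401319) = -180974/20909 - 326728/401319 = -79459860458/8391178971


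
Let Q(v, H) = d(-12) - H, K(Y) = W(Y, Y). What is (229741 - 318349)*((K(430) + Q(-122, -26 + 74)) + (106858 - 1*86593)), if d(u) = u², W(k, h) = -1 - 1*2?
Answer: -1803881664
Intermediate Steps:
W(k, h) = -3 (W(k, h) = -1 - 2 = -3)
K(Y) = -3
Q(v, H) = 144 - H (Q(v, H) = (-12)² - H = 144 - H)
(229741 - 318349)*((K(430) + Q(-122, -26 + 74)) + (106858 - 1*86593)) = (229741 - 318349)*((-3 + (144 - (-26 + 74))) + (106858 - 1*86593)) = -88608*((-3 + (144 - 1*48)) + (106858 - 86593)) = -88608*((-3 + (144 - 48)) + 20265) = -88608*((-3 + 96) + 20265) = -88608*(93 + 20265) = -88608*20358 = -1803881664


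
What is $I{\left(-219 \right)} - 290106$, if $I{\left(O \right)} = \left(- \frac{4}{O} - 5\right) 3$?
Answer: $- \frac{21178829}{73} \approx -2.9012 \cdot 10^{5}$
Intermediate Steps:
$I{\left(O \right)} = -15 - \frac{12}{O}$ ($I{\left(O \right)} = \left(-5 - \frac{4}{O}\right) 3 = -15 - \frac{12}{O}$)
$I{\left(-219 \right)} - 290106 = \left(-15 - \frac{12}{-219}\right) - 290106 = \left(-15 - - \frac{4}{73}\right) - 290106 = \left(-15 + \frac{4}{73}\right) - 290106 = - \frac{1091}{73} - 290106 = - \frac{21178829}{73}$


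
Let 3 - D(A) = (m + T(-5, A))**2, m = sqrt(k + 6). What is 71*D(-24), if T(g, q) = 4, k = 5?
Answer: -1704 - 568*sqrt(11) ≈ -3587.8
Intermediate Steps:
m = sqrt(11) (m = sqrt(5 + 6) = sqrt(11) ≈ 3.3166)
D(A) = 3 - (4 + sqrt(11))**2 (D(A) = 3 - (sqrt(11) + 4)**2 = 3 - (4 + sqrt(11))**2)
71*D(-24) = 71*(3 - (4 + sqrt(11))**2) = 213 - 71*(4 + sqrt(11))**2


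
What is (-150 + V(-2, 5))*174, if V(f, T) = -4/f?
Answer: -25752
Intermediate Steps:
(-150 + V(-2, 5))*174 = (-150 - 4/(-2))*174 = (-150 - 4*(-1/2))*174 = (-150 + 2)*174 = -148*174 = -25752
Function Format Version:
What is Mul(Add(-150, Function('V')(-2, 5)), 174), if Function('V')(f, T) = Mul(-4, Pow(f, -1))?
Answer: -25752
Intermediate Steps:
Mul(Add(-150, Function('V')(-2, 5)), 174) = Mul(Add(-150, Mul(-4, Pow(-2, -1))), 174) = Mul(Add(-150, Mul(-4, Rational(-1, 2))), 174) = Mul(Add(-150, 2), 174) = Mul(-148, 174) = -25752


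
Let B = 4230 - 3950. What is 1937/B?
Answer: 1937/280 ≈ 6.9179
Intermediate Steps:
B = 280
1937/B = 1937/280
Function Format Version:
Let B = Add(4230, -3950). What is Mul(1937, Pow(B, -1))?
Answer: Rational(1937, 280) ≈ 6.9179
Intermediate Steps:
B = 280
Mul(1937, Pow(B, -1)) = Mul(1937, Pow(280, -1)) = Mul(1937, Rational(1, 280)) = Rational(1937, 280)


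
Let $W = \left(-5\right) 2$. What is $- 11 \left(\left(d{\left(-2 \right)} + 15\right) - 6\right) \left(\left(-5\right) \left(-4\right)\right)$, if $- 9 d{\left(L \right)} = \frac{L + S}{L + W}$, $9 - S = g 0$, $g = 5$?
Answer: $- \frac{53845}{27} \approx -1994.3$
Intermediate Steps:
$S = 9$ ($S = 9 - 5 \cdot 0 = 9 - 0 = 9 + 0 = 9$)
$W = -10$
$d{\left(L \right)} = - \frac{9 + L}{9 \left(-10 + L\right)}$ ($d{\left(L \right)} = - \frac{\left(L + 9\right) \frac{1}{L - 10}}{9} = - \frac{\left(9 + L\right) \frac{1}{-10 + L}}{9} = - \frac{\frac{1}{-10 + L} \left(9 + L\right)}{9} = - \frac{9 + L}{9 \left(-10 + L\right)}$)
$- 11 \left(\left(d{\left(-2 \right)} + 15\right) - 6\right) \left(\left(-5\right) \left(-4\right)\right) = - 11 \left(\left(\frac{-9 - -2}{9 \left(-10 - 2\right)} + 15\right) - 6\right) \left(\left(-5\right) \left(-4\right)\right) = - 11 \left(\left(\frac{-9 + 2}{9 \left(-12\right)} + 15\right) - 6\right) 20 = - 11 \left(\left(\frac{1}{9} \left(- \frac{1}{12}\right) \left(-7\right) + 15\right) - 6\right) 20 = - 11 \left(\left(\frac{7}{108} + 15\right) - 6\right) 20 = - 11 \left(\frac{1627}{108} - 6\right) 20 = \left(-11\right) \frac{979}{108} \cdot 20 = \left(- \frac{10769}{108}\right) 20 = - \frac{53845}{27}$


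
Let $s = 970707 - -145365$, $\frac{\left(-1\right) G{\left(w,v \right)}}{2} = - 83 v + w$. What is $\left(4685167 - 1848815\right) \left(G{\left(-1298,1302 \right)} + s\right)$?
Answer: $3785962649600$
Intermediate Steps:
$G{\left(w,v \right)} = - 2 w + 166 v$ ($G{\left(w,v \right)} = - 2 \left(- 83 v + w\right) = - 2 \left(w - 83 v\right) = - 2 w + 166 v$)
$s = 1116072$ ($s = 970707 + 145365 = 1116072$)
$\left(4685167 - 1848815\right) \left(G{\left(-1298,1302 \right)} + s\right) = \left(4685167 - 1848815\right) \left(\left(\left(-2\right) \left(-1298\right) + 166 \cdot 1302\right) + 1116072\right) = 2836352 \left(\left(2596 + 216132\right) + 1116072\right) = 2836352 \left(218728 + 1116072\right) = 2836352 \cdot 1334800 = 3785962649600$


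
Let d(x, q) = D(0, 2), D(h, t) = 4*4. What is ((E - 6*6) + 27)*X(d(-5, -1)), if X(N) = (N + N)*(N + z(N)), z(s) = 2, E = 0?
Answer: -5184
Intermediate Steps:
D(h, t) = 16
d(x, q) = 16
X(N) = 2*N*(2 + N) (X(N) = (N + N)*(N + 2) = (2*N)*(2 + N) = 2*N*(2 + N))
((E - 6*6) + 27)*X(d(-5, -1)) = ((0 - 6*6) + 27)*(2*16*(2 + 16)) = ((0 - 36) + 27)*(2*16*18) = (-36 + 27)*576 = -9*576 = -5184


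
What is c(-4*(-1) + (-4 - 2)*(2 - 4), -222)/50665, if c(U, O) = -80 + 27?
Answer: -53/50665 ≈ -0.0010461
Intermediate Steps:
c(U, O) = -53
c(-4*(-1) + (-4 - 2)*(2 - 4), -222)/50665 = -53/50665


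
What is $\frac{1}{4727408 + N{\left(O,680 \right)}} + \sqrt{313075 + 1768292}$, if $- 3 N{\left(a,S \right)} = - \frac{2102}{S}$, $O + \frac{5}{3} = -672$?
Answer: $\frac{1020}{4821957211} + 3 \sqrt{231263} \approx 1442.7$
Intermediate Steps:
$O = - \frac{2021}{3}$ ($O = - \frac{5}{3} - 672 = - \frac{2021}{3} \approx -673.67$)
$N{\left(a,S \right)} = \frac{2102}{3 S}$ ($N{\left(a,S \right)} = - \frac{\left(-2102\right) \frac{1}{S}}{3} = \frac{2102}{3 S}$)
$\frac{1}{4727408 + N{\left(O,680 \right)}} + \sqrt{313075 + 1768292} = \frac{1}{4727408 + \frac{2102}{3 \cdot 680}} + \sqrt{313075 + 1768292} = \frac{1}{4727408 + \frac{2102}{3} \cdot \frac{1}{680}} + \sqrt{2081367} = \frac{1}{4727408 + \frac{1051}{1020}} + 3 \sqrt{231263} = \frac{1}{\frac{4821957211}{1020}} + 3 \sqrt{231263} = \frac{1020}{4821957211} + 3 \sqrt{231263}$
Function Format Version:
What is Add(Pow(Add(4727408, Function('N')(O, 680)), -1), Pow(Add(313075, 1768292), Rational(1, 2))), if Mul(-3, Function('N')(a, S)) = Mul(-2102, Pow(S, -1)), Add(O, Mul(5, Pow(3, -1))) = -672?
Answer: Add(Rational(1020, 4821957211), Mul(3, Pow(231263, Rational(1, 2)))) ≈ 1442.7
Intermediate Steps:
O = Rational(-2021, 3) (O = Add(Rational(-5, 3), -672) = Rational(-2021, 3) ≈ -673.67)
Function('N')(a, S) = Mul(Rational(2102, 3), Pow(S, -1)) (Function('N')(a, S) = Mul(Rational(-1, 3), Mul(-2102, Pow(S, -1))) = Mul(Rational(2102, 3), Pow(S, -1)))
Add(Pow(Add(4727408, Function('N')(O, 680)), -1), Pow(Add(313075, 1768292), Rational(1, 2))) = Add(Pow(Add(4727408, Mul(Rational(2102, 3), Pow(680, -1))), -1), Pow(Add(313075, 1768292), Rational(1, 2))) = Add(Pow(Add(4727408, Mul(Rational(2102, 3), Rational(1, 680))), -1), Pow(2081367, Rational(1, 2))) = Add(Pow(Add(4727408, Rational(1051, 1020)), -1), Mul(3, Pow(231263, Rational(1, 2)))) = Add(Pow(Rational(4821957211, 1020), -1), Mul(3, Pow(231263, Rational(1, 2)))) = Add(Rational(1020, 4821957211), Mul(3, Pow(231263, Rational(1, 2))))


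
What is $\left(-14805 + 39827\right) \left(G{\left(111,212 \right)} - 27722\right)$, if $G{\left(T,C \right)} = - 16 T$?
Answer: $-738098956$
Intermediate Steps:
$\left(-14805 + 39827\right) \left(G{\left(111,212 \right)} - 27722\right) = \left(-14805 + 39827\right) \left(\left(-16\right) 111 - 27722\right) = 25022 \left(-1776 - 27722\right) = 25022 \left(-29498\right) = -738098956$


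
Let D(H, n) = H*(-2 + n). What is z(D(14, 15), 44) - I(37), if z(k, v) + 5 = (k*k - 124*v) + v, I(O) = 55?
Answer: 27652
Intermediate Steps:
z(k, v) = -5 + k² - 123*v (z(k, v) = -5 + ((k*k - 124*v) + v) = -5 + ((k² - 124*v) + v) = -5 + (k² - 123*v) = -5 + k² - 123*v)
z(D(14, 15), 44) - I(37) = (-5 + (14*(-2 + 15))² - 123*44) - 1*55 = (-5 + (14*13)² - 5412) - 55 = (-5 + 182² - 5412) - 55 = (-5 + 33124 - 5412) - 55 = 27707 - 55 = 27652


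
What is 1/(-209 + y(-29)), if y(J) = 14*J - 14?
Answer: -1/629 ≈ -0.0015898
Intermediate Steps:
y(J) = -14 + 14*J
1/(-209 + y(-29)) = 1/(-209 + (-14 + 14*(-29))) = 1/(-209 + (-14 - 406)) = 1/(-209 - 420) = 1/(-629) = -1/629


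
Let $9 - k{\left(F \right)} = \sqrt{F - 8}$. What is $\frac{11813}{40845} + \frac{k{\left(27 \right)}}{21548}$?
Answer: $\frac{254914129}{880128060} - \frac{\sqrt{19}}{21548} \approx 0.28943$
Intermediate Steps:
$k{\left(F \right)} = 9 - \sqrt{-8 + F}$ ($k{\left(F \right)} = 9 - \sqrt{F - 8} = 9 - \sqrt{-8 + F}$)
$\frac{11813}{40845} + \frac{k{\left(27 \right)}}{21548} = \frac{11813}{40845} + \frac{9 - \sqrt{-8 + 27}}{21548} = 11813 \cdot \frac{1}{40845} + \left(9 - \sqrt{19}\right) \frac{1}{21548} = \frac{11813}{40845} + \left(\frac{9}{21548} - \frac{\sqrt{19}}{21548}\right) = \frac{254914129}{880128060} - \frac{\sqrt{19}}{21548}$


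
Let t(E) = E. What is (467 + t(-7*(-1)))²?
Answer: 224676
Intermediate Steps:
(467 + t(-7*(-1)))² = (467 - 7*(-1))² = (467 + 7)² = 474² = 224676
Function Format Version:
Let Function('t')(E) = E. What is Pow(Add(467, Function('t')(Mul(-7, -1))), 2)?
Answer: 224676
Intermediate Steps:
Pow(Add(467, Function('t')(Mul(-7, -1))), 2) = Pow(Add(467, Mul(-7, -1)), 2) = Pow(Add(467, 7), 2) = Pow(474, 2) = 224676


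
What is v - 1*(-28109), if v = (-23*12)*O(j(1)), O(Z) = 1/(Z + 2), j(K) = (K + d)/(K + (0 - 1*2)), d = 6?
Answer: 140821/5 ≈ 28164.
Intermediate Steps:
j(K) = (6 + K)/(-2 + K) (j(K) = (K + 6)/(K + (0 - 1*2)) = (6 + K)/(K + (0 - 2)) = (6 + K)/(K - 2) = (6 + K)/(-2 + K))
O(Z) = 1/(2 + Z)
v = 276/5 (v = (-23*12)/(2 + (6 + 1)/(-2 + 1)) = -276/(2 + 7/(-1)) = -276/(2 - 1*7) = -276/(2 - 7) = -276/(-5) = -276*(-⅕) = 276/5 ≈ 55.200)
v - 1*(-28109) = 276/5 - 1*(-28109) = 276/5 + 28109 = 140821/5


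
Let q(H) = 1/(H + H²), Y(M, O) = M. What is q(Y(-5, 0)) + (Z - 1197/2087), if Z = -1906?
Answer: -79578293/41740 ≈ -1906.5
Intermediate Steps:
q(Y(-5, 0)) + (Z - 1197/2087) = 1/((-5)*(1 - 5)) + (-1906 - 1197/2087) = -⅕/(-4) + (-1906 - 1197/2087) = -⅕*(-¼) + (-1906 - 1*1197/2087) = 1/20 + (-1906 - 1197/2087) = 1/20 - 3979019/2087 = -79578293/41740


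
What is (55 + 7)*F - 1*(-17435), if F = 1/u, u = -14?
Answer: 122014/7 ≈ 17431.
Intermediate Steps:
F = -1/14 (F = 1/(-14) = -1/14 ≈ -0.071429)
(55 + 7)*F - 1*(-17435) = (55 + 7)*(-1/14) - 1*(-17435) = 62*(-1/14) + 17435 = -31/7 + 17435 = 122014/7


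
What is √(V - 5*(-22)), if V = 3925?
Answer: √4035 ≈ 63.522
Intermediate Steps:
√(V - 5*(-22)) = √(3925 - 5*(-22)) = √(3925 + 110) = √4035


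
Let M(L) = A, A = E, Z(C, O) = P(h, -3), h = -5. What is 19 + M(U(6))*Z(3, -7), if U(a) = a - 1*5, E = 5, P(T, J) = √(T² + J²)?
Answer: 19 + 5*√34 ≈ 48.155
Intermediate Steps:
P(T, J) = √(J² + T²)
Z(C, O) = √34 (Z(C, O) = √((-3)² + (-5)²) = √(9 + 25) = √34)
U(a) = -5 + a (U(a) = a - 5 = -5 + a)
A = 5
M(L) = 5
19 + M(U(6))*Z(3, -7) = 19 + 5*√34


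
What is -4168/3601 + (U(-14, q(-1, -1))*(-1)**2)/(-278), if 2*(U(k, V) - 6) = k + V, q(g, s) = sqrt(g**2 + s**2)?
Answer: -1155103/1001078 - sqrt(2)/556 ≈ -1.1564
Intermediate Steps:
U(k, V) = 6 + V/2 + k/2 (U(k, V) = 6 + (k + V)/2 = 6 + (V + k)/2 = 6 + (V/2 + k/2) = 6 + V/2 + k/2)
-4168/3601 + (U(-14, q(-1, -1))*(-1)**2)/(-278) = -4168/3601 + ((6 + sqrt((-1)**2 + (-1)**2)/2 + (1/2)*(-14))*(-1)**2)/(-278) = -4168*1/3601 + ((6 + sqrt(1 + 1)/2 - 7)*1)*(-1/278) = -4168/3601 + ((6 + sqrt(2)/2 - 7)*1)*(-1/278) = -4168/3601 + ((-1 + sqrt(2)/2)*1)*(-1/278) = -4168/3601 + (-1 + sqrt(2)/2)*(-1/278) = -4168/3601 + (1/278 - sqrt(2)/556) = -1155103/1001078 - sqrt(2)/556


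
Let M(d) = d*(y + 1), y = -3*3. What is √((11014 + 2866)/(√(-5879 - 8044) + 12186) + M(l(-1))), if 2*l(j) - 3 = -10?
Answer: 2*√3*√((88772 + 21*I*√1547)/(4062 + I*√1547))/3 ≈ 5.398 - 0.0010215*I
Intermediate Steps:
l(j) = -7/2 (l(j) = 3/2 + (½)*(-10) = 3/2 - 5 = -7/2)
y = -9
M(d) = -8*d (M(d) = d*(-9 + 1) = d*(-8) = -8*d)
√((11014 + 2866)/(√(-5879 - 8044) + 12186) + M(l(-1))) = √((11014 + 2866)/(√(-5879 - 8044) + 12186) - 8*(-7/2)) = √(13880/(√(-13923) + 12186) + 28) = √(13880/(3*I*√1547 + 12186) + 28) = √(13880/(12186 + 3*I*√1547) + 28) = √(28 + 13880/(12186 + 3*I*√1547))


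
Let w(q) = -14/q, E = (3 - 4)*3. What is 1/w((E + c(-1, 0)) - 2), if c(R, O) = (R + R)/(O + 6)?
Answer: 8/21 ≈ 0.38095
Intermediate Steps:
c(R, O) = 2*R/(6 + O) (c(R, O) = (2*R)/(6 + O) = 2*R/(6 + O))
E = -3 (E = -1*3 = -3)
1/w((E + c(-1, 0)) - 2) = 1/(-14/((-3 + 2*(-1)/(6 + 0)) - 2)) = 1/(-14/((-3 + 2*(-1)/6) - 2)) = 1/(-14/((-3 + 2*(-1)*(⅙)) - 2)) = 1/(-14/((-3 - ⅓) - 2)) = 1/(-14/(-10/3 - 2)) = 1/(-14/(-16/3)) = 1/(-14*(-3/16)) = 1/(21/8) = 8/21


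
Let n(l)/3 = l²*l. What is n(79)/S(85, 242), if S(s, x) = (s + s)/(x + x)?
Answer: 357946314/85 ≈ 4.2111e+6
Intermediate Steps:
S(s, x) = s/x (S(s, x) = (2*s)/((2*x)) = (2*s)*(1/(2*x)) = s/x)
n(l) = 3*l³ (n(l) = 3*(l²*l) = 3*l³)
n(79)/S(85, 242) = (3*79³)/((85/242)) = (3*493039)/((85*(1/242))) = 1479117/(85/242) = 1479117*(242/85) = 357946314/85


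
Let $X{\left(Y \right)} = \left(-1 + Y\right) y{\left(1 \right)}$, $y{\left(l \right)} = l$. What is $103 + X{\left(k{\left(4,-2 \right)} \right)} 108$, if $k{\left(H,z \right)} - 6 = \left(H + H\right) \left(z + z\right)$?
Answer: $-2813$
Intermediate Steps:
$k{\left(H,z \right)} = 6 + 4 H z$ ($k{\left(H,z \right)} = 6 + \left(H + H\right) \left(z + z\right) = 6 + 2 H 2 z = 6 + 4 H z$)
$X{\left(Y \right)} = -1 + Y$ ($X{\left(Y \right)} = \left(-1 + Y\right) 1 = -1 + Y$)
$103 + X{\left(k{\left(4,-2 \right)} \right)} 108 = 103 + \left(-1 + \left(6 + 4 \cdot 4 \left(-2\right)\right)\right) 108 = 103 + \left(-1 + \left(6 - 32\right)\right) 108 = 103 + \left(-1 - 26\right) 108 = 103 - 2916 = -2813$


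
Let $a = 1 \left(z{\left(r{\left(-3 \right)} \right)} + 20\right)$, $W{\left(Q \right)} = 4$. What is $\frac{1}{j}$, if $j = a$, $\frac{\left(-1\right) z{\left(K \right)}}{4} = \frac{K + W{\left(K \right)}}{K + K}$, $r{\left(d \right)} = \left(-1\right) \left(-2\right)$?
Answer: $\frac{1}{14} \approx 0.071429$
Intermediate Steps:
$r{\left(d \right)} = 2$
$z{\left(K \right)} = - \frac{2 \left(4 + K\right)}{K}$ ($z{\left(K \right)} = - 4 \frac{K + 4}{K + K} = - 4 \frac{4 + K}{2 K} = - \frac{2 \left(4 + K\right)}{K}$)
$a = 14$ ($a = 1 \left(\left(-2 - \frac{8}{2}\right) + 20\right) = 1 \left(\left(-2 - 4\right) + 20\right) = 1 \left(-6 + 20\right) = 1 \cdot 14 = 14$)
$j = 14$
$\frac{1}{j} = \frac{1}{14}$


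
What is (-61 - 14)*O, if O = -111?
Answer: 8325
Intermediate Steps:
(-61 - 14)*O = (-61 - 14)*(-111) = -75*(-111) = 8325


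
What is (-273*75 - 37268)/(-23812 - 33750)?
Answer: 57743/57562 ≈ 1.0031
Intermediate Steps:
(-273*75 - 37268)/(-23812 - 33750) = (-20475 - 37268)/(-57562) = -57743*(-1/57562) = 57743/57562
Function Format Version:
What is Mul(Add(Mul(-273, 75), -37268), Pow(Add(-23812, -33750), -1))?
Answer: Rational(57743, 57562) ≈ 1.0031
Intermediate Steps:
Mul(Add(Mul(-273, 75), -37268), Pow(Add(-23812, -33750), -1)) = Mul(Add(-20475, -37268), Pow(-57562, -1)) = Mul(-57743, Rational(-1, 57562)) = Rational(57743, 57562)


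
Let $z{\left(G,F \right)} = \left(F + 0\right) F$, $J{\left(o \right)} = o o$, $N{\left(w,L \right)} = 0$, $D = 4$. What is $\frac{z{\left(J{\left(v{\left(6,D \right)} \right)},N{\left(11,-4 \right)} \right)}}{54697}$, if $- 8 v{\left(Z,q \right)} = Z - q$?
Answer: $0$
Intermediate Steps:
$v{\left(Z,q \right)} = - \frac{Z}{8} + \frac{q}{8}$ ($v{\left(Z,q \right)} = - \frac{Z - q}{8} = - \frac{Z}{8} + \frac{q}{8}$)
$J{\left(o \right)} = o^{2}$
$z{\left(G,F \right)} = F^{2}$ ($z{\left(G,F \right)} = F F = F^{2}$)
$\frac{z{\left(J{\left(v{\left(6,D \right)} \right)},N{\left(11,-4 \right)} \right)}}{54697} = \frac{0^{2}}{54697} = 0 \cdot \frac{1}{54697} = 0$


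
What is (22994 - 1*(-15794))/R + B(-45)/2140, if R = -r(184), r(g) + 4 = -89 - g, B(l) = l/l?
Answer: 83006597/592780 ≈ 140.03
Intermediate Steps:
B(l) = 1
r(g) = -93 - g (r(g) = -4 + (-89 - g) = -93 - g)
R = 277 (R = -(-93 - 1*184) = -(-93 - 184) = -1*(-277) = 277)
(22994 - 1*(-15794))/R + B(-45)/2140 = (22994 - 1*(-15794))/277 + 1/2140 = (22994 + 15794)*(1/277) + 1*(1/2140) = 38788*(1/277) + 1/2140 = 38788/277 + 1/2140 = 83006597/592780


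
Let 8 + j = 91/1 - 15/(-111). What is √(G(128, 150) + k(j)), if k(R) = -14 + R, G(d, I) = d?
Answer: √269878/37 ≈ 14.040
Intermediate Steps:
j = 3076/37 (j = -8 + (91/1 - 15/(-111)) = -8 + (91*1 - 15*(-1/111)) = -8 + (91 + 5/37) = -8 + 3372/37 = 3076/37 ≈ 83.135)
√(G(128, 150) + k(j)) = √(128 + (-14 + 3076/37)) = √(128 + 2558/37) = √(7294/37) = √269878/37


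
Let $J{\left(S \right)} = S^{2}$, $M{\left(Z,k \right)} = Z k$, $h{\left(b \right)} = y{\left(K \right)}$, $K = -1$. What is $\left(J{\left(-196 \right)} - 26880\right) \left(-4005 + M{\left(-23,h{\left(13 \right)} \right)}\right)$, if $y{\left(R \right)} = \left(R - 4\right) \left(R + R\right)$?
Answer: $-48854960$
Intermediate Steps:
$y{\left(R \right)} = 2 R \left(-4 + R\right)$ ($y{\left(R \right)} = \left(-4 + R\right) 2 R = 2 R \left(-4 + R\right)$)
$h{\left(b \right)} = 10$ ($h{\left(b \right)} = 2 \left(-1\right) \left(-4 - 1\right) = 2 \left(-1\right) \left(-5\right) = 10$)
$\left(J{\left(-196 \right)} - 26880\right) \left(-4005 + M{\left(-23,h{\left(13 \right)} \right)}\right) = \left(\left(-196\right)^{2} - 26880\right) \left(-4005 - 230\right) = \left(38416 - 26880\right) \left(-4005 - 230\right) = 11536 \left(-4235\right) = -48854960$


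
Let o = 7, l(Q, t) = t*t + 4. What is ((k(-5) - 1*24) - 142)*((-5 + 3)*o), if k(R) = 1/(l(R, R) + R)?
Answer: 27881/12 ≈ 2323.4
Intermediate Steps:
l(Q, t) = 4 + t² (l(Q, t) = t² + 4 = 4 + t²)
k(R) = 1/(4 + R + R²) (k(R) = 1/((4 + R²) + R) = 1/(4 + R + R²))
((k(-5) - 1*24) - 142)*((-5 + 3)*o) = ((1/(4 - 5 + (-5)²) - 1*24) - 142)*((-5 + 3)*7) = ((1/(4 - 5 + 25) - 24) - 142)*(-2*7) = ((1/24 - 24) - 142)*(-14) = (-575/24 - 142)*(-14) = -3983/24*(-14) = 27881/12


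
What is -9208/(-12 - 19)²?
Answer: -9208/961 ≈ -9.5817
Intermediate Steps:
-9208/(-12 - 19)² = -9208/((-31)²) = -9208/961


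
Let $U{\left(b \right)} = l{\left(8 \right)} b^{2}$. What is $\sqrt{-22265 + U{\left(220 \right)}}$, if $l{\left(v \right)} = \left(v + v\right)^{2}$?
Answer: $\sqrt{12368135} \approx 3516.8$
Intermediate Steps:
$l{\left(v \right)} = 4 v^{2}$ ($l{\left(v \right)} = \left(2 v\right)^{2} = 4 v^{2}$)
$U{\left(b \right)} = 256 b^{2}$ ($U{\left(b \right)} = 4 \cdot 8^{2} b^{2} = 4 \cdot 64 b^{2} = 256 b^{2}$)
$\sqrt{-22265 + U{\left(220 \right)}} = \sqrt{-22265 + 256 \cdot 220^{2}} = \sqrt{-22265 + 256 \cdot 48400} = \sqrt{-22265 + 12390400} = \sqrt{12368135}$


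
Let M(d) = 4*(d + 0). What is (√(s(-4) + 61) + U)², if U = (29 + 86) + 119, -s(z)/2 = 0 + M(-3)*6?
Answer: (234 + √205)² ≈ 61662.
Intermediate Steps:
M(d) = 4*d
s(z) = 144 (s(z) = -2*(0 + (4*(-3))*6) = -2*(0 - 12*6) = -2*(0 - 72) = -2*(-72) = 144)
U = 234 (U = 115 + 119 = 234)
(√(s(-4) + 61) + U)² = (√(144 + 61) + 234)² = (√205 + 234)² = (234 + √205)²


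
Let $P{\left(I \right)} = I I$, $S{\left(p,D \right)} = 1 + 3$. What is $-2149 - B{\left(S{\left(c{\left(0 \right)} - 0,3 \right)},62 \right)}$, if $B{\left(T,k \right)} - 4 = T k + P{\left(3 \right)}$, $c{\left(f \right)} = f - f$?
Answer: $-2410$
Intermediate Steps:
$c{\left(f \right)} = 0$
$S{\left(p,D \right)} = 4$
$P{\left(I \right)} = I^{2}$
$B{\left(T,k \right)} = 13 + T k$ ($B{\left(T,k \right)} = 4 + \left(T k + 3^{2}\right) = 4 + \left(T k + 9\right) = 4 + \left(9 + T k\right) = 13 + T k$)
$-2149 - B{\left(S{\left(c{\left(0 \right)} - 0,3 \right)},62 \right)} = -2149 - \left(13 + 4 \cdot 62\right) = -2149 - \left(13 + 248\right) = -2149 - 261 = -2410$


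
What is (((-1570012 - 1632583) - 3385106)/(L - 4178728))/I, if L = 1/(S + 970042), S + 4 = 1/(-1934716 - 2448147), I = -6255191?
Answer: -28007898412574304893/111130001851008680945591231 ≈ -2.5203e-7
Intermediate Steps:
S = -17531453/4382863 (S = -4 + 1/(-1934716 - 2448147) = -4 + 1/(-4382863) = -4 - 1/4382863 = -17531453/4382863 ≈ -4.0000)
L = 4382863/4251543658793 (L = 1/(-17531453/4382863 + 970042) = 1/(4251543658793/4382863) = 4382863/4251543658793 ≈ 1.0309e-6)
(((-1570012 - 1632583) - 3385106)/(L - 4178728))/I = (((-1570012 - 1632583) - 3385106)/(4382863/4251543658793 - 4178728))/(-6255191) = ((-3202595 - 3385106)/(-17766044530216372441/4251543658793))*(-1/6255191) = -6587701*(-4251543658793/17766044530216372441)*(-1/6255191) = (28007898412574304893/17766044530216372441)*(-1/6255191) = -28007898412574304893/111130001851008680945591231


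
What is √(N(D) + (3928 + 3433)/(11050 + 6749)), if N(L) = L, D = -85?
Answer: I*√92724414/1047 ≈ 9.1971*I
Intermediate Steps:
√(N(D) + (3928 + 3433)/(11050 + 6749)) = √(-85 + (3928 + 3433)/(11050 + 6749)) = √(-85 + 7361/17799) = √(-85 + 7361*(1/17799)) = √(-85 + 433/1047) = √(-88562/1047) = I*√92724414/1047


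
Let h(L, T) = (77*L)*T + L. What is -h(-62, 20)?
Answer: 95542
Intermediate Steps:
h(L, T) = L + 77*L*T (h(L, T) = 77*L*T + L = L + 77*L*T)
-h(-62, 20) = -(-62)*(1 + 77*20) = -(-62)*(1 + 1540) = -(-62)*1541 = -1*(-95542) = 95542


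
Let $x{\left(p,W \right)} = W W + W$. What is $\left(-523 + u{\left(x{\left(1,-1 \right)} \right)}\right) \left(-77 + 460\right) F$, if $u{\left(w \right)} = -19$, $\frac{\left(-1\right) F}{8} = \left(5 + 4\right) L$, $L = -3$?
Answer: $-44838576$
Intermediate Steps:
$x{\left(p,W \right)} = W + W^{2}$ ($x{\left(p,W \right)} = W^{2} + W = W + W^{2}$)
$F = 216$ ($F = - 8 \left(5 + 4\right) \left(-3\right) = - 8 \cdot 9 \left(-3\right) = \left(-8\right) \left(-27\right) = 216$)
$\left(-523 + u{\left(x{\left(1,-1 \right)} \right)}\right) \left(-77 + 460\right) F = \left(-523 - 19\right) \left(-77 + 460\right) 216 = \left(-542\right) 383 \cdot 216 = \left(-207586\right) 216 = -44838576$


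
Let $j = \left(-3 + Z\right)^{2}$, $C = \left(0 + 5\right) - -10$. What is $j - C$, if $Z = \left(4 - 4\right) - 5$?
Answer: $49$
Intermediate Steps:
$Z = -5$ ($Z = 0 - 5 = -5$)
$C = 15$ ($C = 5 + 10 = 15$)
$j = 64$ ($j = \left(-3 - 5\right)^{2} = \left(-8\right)^{2} = 64$)
$j - C = 64 - 15 = 49$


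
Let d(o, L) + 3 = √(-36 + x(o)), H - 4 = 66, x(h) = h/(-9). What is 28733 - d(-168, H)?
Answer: 28736 - 2*I*√39/3 ≈ 28736.0 - 4.1633*I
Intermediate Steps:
x(h) = -h/9 (x(h) = h*(-⅑) = -h/9)
H = 70 (H = 4 + 66 = 70)
d(o, L) = -3 + √(-36 - o/9)
28733 - d(-168, H) = 28733 - (-3 + √(-324 - 1*(-168))/3) = 28733 - (-3 + √(-324 + 168)/3) = 28733 - (-3 + √(-156)/3) = 28733 - (-3 + (2*I*√39)/3) = 28733 - (-3 + 2*I*√39/3) = 28733 + (3 - 2*I*√39/3) = 28736 - 2*I*√39/3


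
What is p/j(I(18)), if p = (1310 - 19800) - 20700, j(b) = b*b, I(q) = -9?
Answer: -39190/81 ≈ -483.83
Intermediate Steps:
j(b) = b**2
p = -39190 (p = -18490 - 20700 = -39190)
p/j(I(18)) = -39190/((-9)**2) = -39190/81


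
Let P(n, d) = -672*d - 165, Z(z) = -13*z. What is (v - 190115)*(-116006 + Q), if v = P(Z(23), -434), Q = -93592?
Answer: -21246530064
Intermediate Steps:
P(n, d) = -165 - 672*d
v = 291483 (v = -165 - 672*(-434) = -165 + 291648 = 291483)
(v - 190115)*(-116006 + Q) = (291483 - 190115)*(-116006 - 93592) = 101368*(-209598) = -21246530064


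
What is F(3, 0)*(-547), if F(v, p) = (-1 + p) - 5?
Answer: 3282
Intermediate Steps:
F(v, p) = -6 + p
F(3, 0)*(-547) = (-6 + 0)*(-547) = -6*(-547) = 3282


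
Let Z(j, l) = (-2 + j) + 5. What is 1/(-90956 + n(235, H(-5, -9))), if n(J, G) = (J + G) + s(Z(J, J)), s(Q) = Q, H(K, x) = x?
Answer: -1/90492 ≈ -1.1051e-5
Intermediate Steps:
Z(j, l) = 3 + j
n(J, G) = 3 + G + 2*J (n(J, G) = (J + G) + (3 + J) = (G + J) + (3 + J) = 3 + G + 2*J)
1/(-90956 + n(235, H(-5, -9))) = 1/(-90956 + (3 - 9 + 2*235)) = 1/(-90956 + (3 - 9 + 470)) = 1/(-90956 + 464) = 1/(-90492) = -1/90492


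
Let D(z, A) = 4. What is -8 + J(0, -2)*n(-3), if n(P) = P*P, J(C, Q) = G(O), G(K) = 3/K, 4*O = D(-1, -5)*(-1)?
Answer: -35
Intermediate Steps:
O = -1 (O = (4*(-1))/4 = (¼)*(-4) = -1)
J(C, Q) = -3 (J(C, Q) = 3/(-1) = 3*(-1) = -3)
n(P) = P²
-8 + J(0, -2)*n(-3) = -8 - 3*(-3)² = -8 - 3*9 = -8 - 27 = -35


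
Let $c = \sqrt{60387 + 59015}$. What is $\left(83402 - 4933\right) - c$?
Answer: $78469 - \sqrt{119402} \approx 78124.0$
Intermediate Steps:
$c = \sqrt{119402} \approx 345.55$
$\left(83402 - 4933\right) - c = \left(83402 - 4933\right) - \sqrt{119402} = 78469 - \sqrt{119402}$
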